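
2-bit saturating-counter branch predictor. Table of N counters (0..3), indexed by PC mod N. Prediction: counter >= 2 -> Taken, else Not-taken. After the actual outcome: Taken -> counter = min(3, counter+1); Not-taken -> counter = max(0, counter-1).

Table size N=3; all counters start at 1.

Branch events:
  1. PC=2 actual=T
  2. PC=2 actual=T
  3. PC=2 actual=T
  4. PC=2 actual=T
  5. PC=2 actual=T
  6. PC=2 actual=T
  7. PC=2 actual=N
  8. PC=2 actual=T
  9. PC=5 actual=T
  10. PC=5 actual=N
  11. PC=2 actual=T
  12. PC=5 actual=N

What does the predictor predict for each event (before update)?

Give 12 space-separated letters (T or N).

Ev 1: PC=2 idx=2 pred=N actual=T -> ctr[2]=2
Ev 2: PC=2 idx=2 pred=T actual=T -> ctr[2]=3
Ev 3: PC=2 idx=2 pred=T actual=T -> ctr[2]=3
Ev 4: PC=2 idx=2 pred=T actual=T -> ctr[2]=3
Ev 5: PC=2 idx=2 pred=T actual=T -> ctr[2]=3
Ev 6: PC=2 idx=2 pred=T actual=T -> ctr[2]=3
Ev 7: PC=2 idx=2 pred=T actual=N -> ctr[2]=2
Ev 8: PC=2 idx=2 pred=T actual=T -> ctr[2]=3
Ev 9: PC=5 idx=2 pred=T actual=T -> ctr[2]=3
Ev 10: PC=5 idx=2 pred=T actual=N -> ctr[2]=2
Ev 11: PC=2 idx=2 pred=T actual=T -> ctr[2]=3
Ev 12: PC=5 idx=2 pred=T actual=N -> ctr[2]=2

Answer: N T T T T T T T T T T T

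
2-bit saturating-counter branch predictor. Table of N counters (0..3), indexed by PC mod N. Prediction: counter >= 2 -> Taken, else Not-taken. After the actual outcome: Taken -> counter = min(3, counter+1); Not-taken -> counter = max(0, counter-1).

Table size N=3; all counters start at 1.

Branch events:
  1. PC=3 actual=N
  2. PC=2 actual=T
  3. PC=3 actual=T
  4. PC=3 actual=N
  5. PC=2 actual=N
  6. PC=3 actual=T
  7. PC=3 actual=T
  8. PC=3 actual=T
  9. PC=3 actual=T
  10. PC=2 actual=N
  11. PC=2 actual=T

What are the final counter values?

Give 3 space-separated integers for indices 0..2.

Ev 1: PC=3 idx=0 pred=N actual=N -> ctr[0]=0
Ev 2: PC=2 idx=2 pred=N actual=T -> ctr[2]=2
Ev 3: PC=3 idx=0 pred=N actual=T -> ctr[0]=1
Ev 4: PC=3 idx=0 pred=N actual=N -> ctr[0]=0
Ev 5: PC=2 idx=2 pred=T actual=N -> ctr[2]=1
Ev 6: PC=3 idx=0 pred=N actual=T -> ctr[0]=1
Ev 7: PC=3 idx=0 pred=N actual=T -> ctr[0]=2
Ev 8: PC=3 idx=0 pred=T actual=T -> ctr[0]=3
Ev 9: PC=3 idx=0 pred=T actual=T -> ctr[0]=3
Ev 10: PC=2 idx=2 pred=N actual=N -> ctr[2]=0
Ev 11: PC=2 idx=2 pred=N actual=T -> ctr[2]=1

Answer: 3 1 1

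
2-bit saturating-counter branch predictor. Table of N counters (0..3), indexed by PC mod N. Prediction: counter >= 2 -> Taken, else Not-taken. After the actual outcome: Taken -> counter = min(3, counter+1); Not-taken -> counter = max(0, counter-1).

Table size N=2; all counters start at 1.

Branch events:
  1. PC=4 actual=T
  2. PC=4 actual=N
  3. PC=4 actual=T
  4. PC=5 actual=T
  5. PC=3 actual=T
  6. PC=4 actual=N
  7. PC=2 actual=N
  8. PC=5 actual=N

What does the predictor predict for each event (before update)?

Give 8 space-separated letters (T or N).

Answer: N T N N T T N T

Derivation:
Ev 1: PC=4 idx=0 pred=N actual=T -> ctr[0]=2
Ev 2: PC=4 idx=0 pred=T actual=N -> ctr[0]=1
Ev 3: PC=4 idx=0 pred=N actual=T -> ctr[0]=2
Ev 4: PC=5 idx=1 pred=N actual=T -> ctr[1]=2
Ev 5: PC=3 idx=1 pred=T actual=T -> ctr[1]=3
Ev 6: PC=4 idx=0 pred=T actual=N -> ctr[0]=1
Ev 7: PC=2 idx=0 pred=N actual=N -> ctr[0]=0
Ev 8: PC=5 idx=1 pred=T actual=N -> ctr[1]=2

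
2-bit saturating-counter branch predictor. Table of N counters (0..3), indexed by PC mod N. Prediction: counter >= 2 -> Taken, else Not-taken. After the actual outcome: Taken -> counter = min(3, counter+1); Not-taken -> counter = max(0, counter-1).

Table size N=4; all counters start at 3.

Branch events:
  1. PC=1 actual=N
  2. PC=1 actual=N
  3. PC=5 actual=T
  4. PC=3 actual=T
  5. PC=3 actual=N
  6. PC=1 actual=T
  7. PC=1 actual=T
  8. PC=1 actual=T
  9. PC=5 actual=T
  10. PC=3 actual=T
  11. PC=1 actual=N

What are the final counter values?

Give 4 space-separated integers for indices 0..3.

Answer: 3 2 3 3

Derivation:
Ev 1: PC=1 idx=1 pred=T actual=N -> ctr[1]=2
Ev 2: PC=1 idx=1 pred=T actual=N -> ctr[1]=1
Ev 3: PC=5 idx=1 pred=N actual=T -> ctr[1]=2
Ev 4: PC=3 idx=3 pred=T actual=T -> ctr[3]=3
Ev 5: PC=3 idx=3 pred=T actual=N -> ctr[3]=2
Ev 6: PC=1 idx=1 pred=T actual=T -> ctr[1]=3
Ev 7: PC=1 idx=1 pred=T actual=T -> ctr[1]=3
Ev 8: PC=1 idx=1 pred=T actual=T -> ctr[1]=3
Ev 9: PC=5 idx=1 pred=T actual=T -> ctr[1]=3
Ev 10: PC=3 idx=3 pred=T actual=T -> ctr[3]=3
Ev 11: PC=1 idx=1 pred=T actual=N -> ctr[1]=2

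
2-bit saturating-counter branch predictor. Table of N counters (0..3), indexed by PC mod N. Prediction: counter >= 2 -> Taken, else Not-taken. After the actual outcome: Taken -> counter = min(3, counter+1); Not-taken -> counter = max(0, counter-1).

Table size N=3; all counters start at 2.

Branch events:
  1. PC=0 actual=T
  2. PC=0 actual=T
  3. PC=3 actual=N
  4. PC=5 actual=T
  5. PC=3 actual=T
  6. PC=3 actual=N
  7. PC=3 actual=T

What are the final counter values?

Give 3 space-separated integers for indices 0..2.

Answer: 3 2 3

Derivation:
Ev 1: PC=0 idx=0 pred=T actual=T -> ctr[0]=3
Ev 2: PC=0 idx=0 pred=T actual=T -> ctr[0]=3
Ev 3: PC=3 idx=0 pred=T actual=N -> ctr[0]=2
Ev 4: PC=5 idx=2 pred=T actual=T -> ctr[2]=3
Ev 5: PC=3 idx=0 pred=T actual=T -> ctr[0]=3
Ev 6: PC=3 idx=0 pred=T actual=N -> ctr[0]=2
Ev 7: PC=3 idx=0 pred=T actual=T -> ctr[0]=3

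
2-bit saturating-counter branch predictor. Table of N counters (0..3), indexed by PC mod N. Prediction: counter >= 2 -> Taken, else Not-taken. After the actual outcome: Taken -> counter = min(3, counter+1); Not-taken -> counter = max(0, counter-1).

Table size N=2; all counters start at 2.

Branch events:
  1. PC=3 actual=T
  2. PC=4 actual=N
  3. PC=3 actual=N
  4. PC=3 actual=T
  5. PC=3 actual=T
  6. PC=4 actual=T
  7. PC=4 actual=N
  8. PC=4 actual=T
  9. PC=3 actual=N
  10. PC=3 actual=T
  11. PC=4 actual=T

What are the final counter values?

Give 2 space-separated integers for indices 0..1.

Answer: 3 3

Derivation:
Ev 1: PC=3 idx=1 pred=T actual=T -> ctr[1]=3
Ev 2: PC=4 idx=0 pred=T actual=N -> ctr[0]=1
Ev 3: PC=3 idx=1 pred=T actual=N -> ctr[1]=2
Ev 4: PC=3 idx=1 pred=T actual=T -> ctr[1]=3
Ev 5: PC=3 idx=1 pred=T actual=T -> ctr[1]=3
Ev 6: PC=4 idx=0 pred=N actual=T -> ctr[0]=2
Ev 7: PC=4 idx=0 pred=T actual=N -> ctr[0]=1
Ev 8: PC=4 idx=0 pred=N actual=T -> ctr[0]=2
Ev 9: PC=3 idx=1 pred=T actual=N -> ctr[1]=2
Ev 10: PC=3 idx=1 pred=T actual=T -> ctr[1]=3
Ev 11: PC=4 idx=0 pred=T actual=T -> ctr[0]=3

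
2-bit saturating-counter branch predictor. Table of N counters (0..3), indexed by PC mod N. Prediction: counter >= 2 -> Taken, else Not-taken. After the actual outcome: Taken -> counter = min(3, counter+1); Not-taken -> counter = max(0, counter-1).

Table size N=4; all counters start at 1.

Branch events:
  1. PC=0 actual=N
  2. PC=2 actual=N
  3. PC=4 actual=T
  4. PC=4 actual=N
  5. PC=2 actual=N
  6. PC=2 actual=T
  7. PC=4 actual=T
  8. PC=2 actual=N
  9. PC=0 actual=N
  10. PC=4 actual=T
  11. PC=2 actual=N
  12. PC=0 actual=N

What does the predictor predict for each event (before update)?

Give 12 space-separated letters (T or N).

Answer: N N N N N N N N N N N N

Derivation:
Ev 1: PC=0 idx=0 pred=N actual=N -> ctr[0]=0
Ev 2: PC=2 idx=2 pred=N actual=N -> ctr[2]=0
Ev 3: PC=4 idx=0 pred=N actual=T -> ctr[0]=1
Ev 4: PC=4 idx=0 pred=N actual=N -> ctr[0]=0
Ev 5: PC=2 idx=2 pred=N actual=N -> ctr[2]=0
Ev 6: PC=2 idx=2 pred=N actual=T -> ctr[2]=1
Ev 7: PC=4 idx=0 pred=N actual=T -> ctr[0]=1
Ev 8: PC=2 idx=2 pred=N actual=N -> ctr[2]=0
Ev 9: PC=0 idx=0 pred=N actual=N -> ctr[0]=0
Ev 10: PC=4 idx=0 pred=N actual=T -> ctr[0]=1
Ev 11: PC=2 idx=2 pred=N actual=N -> ctr[2]=0
Ev 12: PC=0 idx=0 pred=N actual=N -> ctr[0]=0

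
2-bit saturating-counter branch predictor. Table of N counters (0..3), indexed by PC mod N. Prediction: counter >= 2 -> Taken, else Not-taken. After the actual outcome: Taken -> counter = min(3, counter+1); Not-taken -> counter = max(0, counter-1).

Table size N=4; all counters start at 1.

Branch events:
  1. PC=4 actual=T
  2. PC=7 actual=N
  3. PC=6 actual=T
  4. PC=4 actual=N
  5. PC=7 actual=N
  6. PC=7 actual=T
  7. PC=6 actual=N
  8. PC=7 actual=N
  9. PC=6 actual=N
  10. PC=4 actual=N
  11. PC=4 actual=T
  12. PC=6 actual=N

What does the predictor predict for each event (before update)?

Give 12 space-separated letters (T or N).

Ev 1: PC=4 idx=0 pred=N actual=T -> ctr[0]=2
Ev 2: PC=7 idx=3 pred=N actual=N -> ctr[3]=0
Ev 3: PC=6 idx=2 pred=N actual=T -> ctr[2]=2
Ev 4: PC=4 idx=0 pred=T actual=N -> ctr[0]=1
Ev 5: PC=7 idx=3 pred=N actual=N -> ctr[3]=0
Ev 6: PC=7 idx=3 pred=N actual=T -> ctr[3]=1
Ev 7: PC=6 idx=2 pred=T actual=N -> ctr[2]=1
Ev 8: PC=7 idx=3 pred=N actual=N -> ctr[3]=0
Ev 9: PC=6 idx=2 pred=N actual=N -> ctr[2]=0
Ev 10: PC=4 idx=0 pred=N actual=N -> ctr[0]=0
Ev 11: PC=4 idx=0 pred=N actual=T -> ctr[0]=1
Ev 12: PC=6 idx=2 pred=N actual=N -> ctr[2]=0

Answer: N N N T N N T N N N N N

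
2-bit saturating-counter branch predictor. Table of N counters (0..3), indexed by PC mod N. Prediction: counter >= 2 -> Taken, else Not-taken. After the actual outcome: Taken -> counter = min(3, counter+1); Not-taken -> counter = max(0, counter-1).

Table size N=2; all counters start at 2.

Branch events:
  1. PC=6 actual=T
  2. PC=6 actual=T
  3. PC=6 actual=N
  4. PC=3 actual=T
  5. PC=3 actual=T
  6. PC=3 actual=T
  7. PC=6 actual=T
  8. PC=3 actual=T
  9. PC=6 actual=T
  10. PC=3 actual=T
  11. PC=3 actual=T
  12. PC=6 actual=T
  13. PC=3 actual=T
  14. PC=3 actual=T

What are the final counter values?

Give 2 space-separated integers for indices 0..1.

Ev 1: PC=6 idx=0 pred=T actual=T -> ctr[0]=3
Ev 2: PC=6 idx=0 pred=T actual=T -> ctr[0]=3
Ev 3: PC=6 idx=0 pred=T actual=N -> ctr[0]=2
Ev 4: PC=3 idx=1 pred=T actual=T -> ctr[1]=3
Ev 5: PC=3 idx=1 pred=T actual=T -> ctr[1]=3
Ev 6: PC=3 idx=1 pred=T actual=T -> ctr[1]=3
Ev 7: PC=6 idx=0 pred=T actual=T -> ctr[0]=3
Ev 8: PC=3 idx=1 pred=T actual=T -> ctr[1]=3
Ev 9: PC=6 idx=0 pred=T actual=T -> ctr[0]=3
Ev 10: PC=3 idx=1 pred=T actual=T -> ctr[1]=3
Ev 11: PC=3 idx=1 pred=T actual=T -> ctr[1]=3
Ev 12: PC=6 idx=0 pred=T actual=T -> ctr[0]=3
Ev 13: PC=3 idx=1 pred=T actual=T -> ctr[1]=3
Ev 14: PC=3 idx=1 pred=T actual=T -> ctr[1]=3

Answer: 3 3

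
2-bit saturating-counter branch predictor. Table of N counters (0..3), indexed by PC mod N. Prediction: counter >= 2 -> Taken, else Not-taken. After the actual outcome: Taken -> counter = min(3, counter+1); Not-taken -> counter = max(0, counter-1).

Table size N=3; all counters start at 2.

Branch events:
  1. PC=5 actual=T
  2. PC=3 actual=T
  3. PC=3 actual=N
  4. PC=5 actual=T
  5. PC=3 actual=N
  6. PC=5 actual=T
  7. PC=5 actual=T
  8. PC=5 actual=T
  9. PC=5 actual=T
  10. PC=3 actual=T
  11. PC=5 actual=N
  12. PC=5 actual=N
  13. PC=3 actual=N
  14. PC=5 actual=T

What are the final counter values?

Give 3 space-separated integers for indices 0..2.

Answer: 1 2 2

Derivation:
Ev 1: PC=5 idx=2 pred=T actual=T -> ctr[2]=3
Ev 2: PC=3 idx=0 pred=T actual=T -> ctr[0]=3
Ev 3: PC=3 idx=0 pred=T actual=N -> ctr[0]=2
Ev 4: PC=5 idx=2 pred=T actual=T -> ctr[2]=3
Ev 5: PC=3 idx=0 pred=T actual=N -> ctr[0]=1
Ev 6: PC=5 idx=2 pred=T actual=T -> ctr[2]=3
Ev 7: PC=5 idx=2 pred=T actual=T -> ctr[2]=3
Ev 8: PC=5 idx=2 pred=T actual=T -> ctr[2]=3
Ev 9: PC=5 idx=2 pred=T actual=T -> ctr[2]=3
Ev 10: PC=3 idx=0 pred=N actual=T -> ctr[0]=2
Ev 11: PC=5 idx=2 pred=T actual=N -> ctr[2]=2
Ev 12: PC=5 idx=2 pred=T actual=N -> ctr[2]=1
Ev 13: PC=3 idx=0 pred=T actual=N -> ctr[0]=1
Ev 14: PC=5 idx=2 pred=N actual=T -> ctr[2]=2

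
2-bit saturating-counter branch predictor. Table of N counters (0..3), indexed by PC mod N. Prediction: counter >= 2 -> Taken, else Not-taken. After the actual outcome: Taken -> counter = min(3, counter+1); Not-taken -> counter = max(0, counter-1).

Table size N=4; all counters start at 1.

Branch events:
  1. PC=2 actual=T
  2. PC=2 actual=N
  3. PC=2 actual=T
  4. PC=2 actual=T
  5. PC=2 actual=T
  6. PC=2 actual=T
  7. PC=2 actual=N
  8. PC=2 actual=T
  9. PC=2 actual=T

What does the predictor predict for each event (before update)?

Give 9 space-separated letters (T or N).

Ev 1: PC=2 idx=2 pred=N actual=T -> ctr[2]=2
Ev 2: PC=2 idx=2 pred=T actual=N -> ctr[2]=1
Ev 3: PC=2 idx=2 pred=N actual=T -> ctr[2]=2
Ev 4: PC=2 idx=2 pred=T actual=T -> ctr[2]=3
Ev 5: PC=2 idx=2 pred=T actual=T -> ctr[2]=3
Ev 6: PC=2 idx=2 pred=T actual=T -> ctr[2]=3
Ev 7: PC=2 idx=2 pred=T actual=N -> ctr[2]=2
Ev 8: PC=2 idx=2 pred=T actual=T -> ctr[2]=3
Ev 9: PC=2 idx=2 pred=T actual=T -> ctr[2]=3

Answer: N T N T T T T T T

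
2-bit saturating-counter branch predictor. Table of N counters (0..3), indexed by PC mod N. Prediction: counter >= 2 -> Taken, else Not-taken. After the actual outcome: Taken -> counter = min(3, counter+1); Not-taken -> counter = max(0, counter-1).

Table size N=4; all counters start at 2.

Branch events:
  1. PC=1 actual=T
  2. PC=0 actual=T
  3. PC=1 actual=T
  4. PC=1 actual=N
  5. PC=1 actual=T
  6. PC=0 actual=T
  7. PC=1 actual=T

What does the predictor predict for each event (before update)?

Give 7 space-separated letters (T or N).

Answer: T T T T T T T

Derivation:
Ev 1: PC=1 idx=1 pred=T actual=T -> ctr[1]=3
Ev 2: PC=0 idx=0 pred=T actual=T -> ctr[0]=3
Ev 3: PC=1 idx=1 pred=T actual=T -> ctr[1]=3
Ev 4: PC=1 idx=1 pred=T actual=N -> ctr[1]=2
Ev 5: PC=1 idx=1 pred=T actual=T -> ctr[1]=3
Ev 6: PC=0 idx=0 pred=T actual=T -> ctr[0]=3
Ev 7: PC=1 idx=1 pred=T actual=T -> ctr[1]=3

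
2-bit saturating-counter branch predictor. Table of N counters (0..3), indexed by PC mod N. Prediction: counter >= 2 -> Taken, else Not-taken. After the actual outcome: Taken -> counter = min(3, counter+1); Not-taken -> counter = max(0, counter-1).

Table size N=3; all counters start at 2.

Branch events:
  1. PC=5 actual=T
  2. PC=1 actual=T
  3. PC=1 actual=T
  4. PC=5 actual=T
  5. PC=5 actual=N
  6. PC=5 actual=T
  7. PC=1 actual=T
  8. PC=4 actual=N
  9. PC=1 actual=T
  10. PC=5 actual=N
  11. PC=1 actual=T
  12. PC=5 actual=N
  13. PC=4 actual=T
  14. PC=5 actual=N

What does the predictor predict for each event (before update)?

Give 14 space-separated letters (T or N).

Answer: T T T T T T T T T T T T T N

Derivation:
Ev 1: PC=5 idx=2 pred=T actual=T -> ctr[2]=3
Ev 2: PC=1 idx=1 pred=T actual=T -> ctr[1]=3
Ev 3: PC=1 idx=1 pred=T actual=T -> ctr[1]=3
Ev 4: PC=5 idx=2 pred=T actual=T -> ctr[2]=3
Ev 5: PC=5 idx=2 pred=T actual=N -> ctr[2]=2
Ev 6: PC=5 idx=2 pred=T actual=T -> ctr[2]=3
Ev 7: PC=1 idx=1 pred=T actual=T -> ctr[1]=3
Ev 8: PC=4 idx=1 pred=T actual=N -> ctr[1]=2
Ev 9: PC=1 idx=1 pred=T actual=T -> ctr[1]=3
Ev 10: PC=5 idx=2 pred=T actual=N -> ctr[2]=2
Ev 11: PC=1 idx=1 pred=T actual=T -> ctr[1]=3
Ev 12: PC=5 idx=2 pred=T actual=N -> ctr[2]=1
Ev 13: PC=4 idx=1 pred=T actual=T -> ctr[1]=3
Ev 14: PC=5 idx=2 pred=N actual=N -> ctr[2]=0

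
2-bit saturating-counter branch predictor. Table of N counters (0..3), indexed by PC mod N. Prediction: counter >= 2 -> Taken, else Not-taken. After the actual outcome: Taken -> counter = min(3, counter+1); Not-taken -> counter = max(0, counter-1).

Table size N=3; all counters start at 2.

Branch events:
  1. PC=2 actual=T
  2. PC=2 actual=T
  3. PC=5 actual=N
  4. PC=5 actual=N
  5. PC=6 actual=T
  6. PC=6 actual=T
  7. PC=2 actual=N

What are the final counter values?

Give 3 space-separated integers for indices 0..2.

Answer: 3 2 0

Derivation:
Ev 1: PC=2 idx=2 pred=T actual=T -> ctr[2]=3
Ev 2: PC=2 idx=2 pred=T actual=T -> ctr[2]=3
Ev 3: PC=5 idx=2 pred=T actual=N -> ctr[2]=2
Ev 4: PC=5 idx=2 pred=T actual=N -> ctr[2]=1
Ev 5: PC=6 idx=0 pred=T actual=T -> ctr[0]=3
Ev 6: PC=6 idx=0 pred=T actual=T -> ctr[0]=3
Ev 7: PC=2 idx=2 pred=N actual=N -> ctr[2]=0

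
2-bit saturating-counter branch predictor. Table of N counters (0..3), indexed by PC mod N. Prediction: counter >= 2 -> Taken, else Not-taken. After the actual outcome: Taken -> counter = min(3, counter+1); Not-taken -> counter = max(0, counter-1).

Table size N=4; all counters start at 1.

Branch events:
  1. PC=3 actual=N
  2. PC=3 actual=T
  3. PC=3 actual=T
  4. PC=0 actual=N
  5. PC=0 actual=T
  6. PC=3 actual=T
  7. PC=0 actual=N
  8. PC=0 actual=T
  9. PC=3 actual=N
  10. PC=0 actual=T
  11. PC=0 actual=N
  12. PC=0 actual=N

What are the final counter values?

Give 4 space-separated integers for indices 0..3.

Ev 1: PC=3 idx=3 pred=N actual=N -> ctr[3]=0
Ev 2: PC=3 idx=3 pred=N actual=T -> ctr[3]=1
Ev 3: PC=3 idx=3 pred=N actual=T -> ctr[3]=2
Ev 4: PC=0 idx=0 pred=N actual=N -> ctr[0]=0
Ev 5: PC=0 idx=0 pred=N actual=T -> ctr[0]=1
Ev 6: PC=3 idx=3 pred=T actual=T -> ctr[3]=3
Ev 7: PC=0 idx=0 pred=N actual=N -> ctr[0]=0
Ev 8: PC=0 idx=0 pred=N actual=T -> ctr[0]=1
Ev 9: PC=3 idx=3 pred=T actual=N -> ctr[3]=2
Ev 10: PC=0 idx=0 pred=N actual=T -> ctr[0]=2
Ev 11: PC=0 idx=0 pred=T actual=N -> ctr[0]=1
Ev 12: PC=0 idx=0 pred=N actual=N -> ctr[0]=0

Answer: 0 1 1 2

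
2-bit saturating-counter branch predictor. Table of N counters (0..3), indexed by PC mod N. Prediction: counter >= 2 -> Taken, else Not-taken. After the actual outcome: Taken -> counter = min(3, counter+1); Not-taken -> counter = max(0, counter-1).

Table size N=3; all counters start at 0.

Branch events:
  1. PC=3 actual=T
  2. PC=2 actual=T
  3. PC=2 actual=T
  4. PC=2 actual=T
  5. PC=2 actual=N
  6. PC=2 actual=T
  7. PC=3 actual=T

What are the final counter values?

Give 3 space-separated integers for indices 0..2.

Answer: 2 0 3

Derivation:
Ev 1: PC=3 idx=0 pred=N actual=T -> ctr[0]=1
Ev 2: PC=2 idx=2 pred=N actual=T -> ctr[2]=1
Ev 3: PC=2 idx=2 pred=N actual=T -> ctr[2]=2
Ev 4: PC=2 idx=2 pred=T actual=T -> ctr[2]=3
Ev 5: PC=2 idx=2 pred=T actual=N -> ctr[2]=2
Ev 6: PC=2 idx=2 pred=T actual=T -> ctr[2]=3
Ev 7: PC=3 idx=0 pred=N actual=T -> ctr[0]=2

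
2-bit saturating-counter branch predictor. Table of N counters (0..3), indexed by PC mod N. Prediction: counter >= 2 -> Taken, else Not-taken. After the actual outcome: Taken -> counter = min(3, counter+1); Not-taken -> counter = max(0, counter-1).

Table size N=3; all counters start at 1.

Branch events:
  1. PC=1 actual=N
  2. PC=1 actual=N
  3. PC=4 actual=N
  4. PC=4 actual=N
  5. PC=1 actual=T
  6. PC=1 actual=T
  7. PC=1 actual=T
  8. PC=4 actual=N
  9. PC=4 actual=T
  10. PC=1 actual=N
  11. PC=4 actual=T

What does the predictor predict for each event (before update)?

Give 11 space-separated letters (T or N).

Answer: N N N N N N T T T T T

Derivation:
Ev 1: PC=1 idx=1 pred=N actual=N -> ctr[1]=0
Ev 2: PC=1 idx=1 pred=N actual=N -> ctr[1]=0
Ev 3: PC=4 idx=1 pred=N actual=N -> ctr[1]=0
Ev 4: PC=4 idx=1 pred=N actual=N -> ctr[1]=0
Ev 5: PC=1 idx=1 pred=N actual=T -> ctr[1]=1
Ev 6: PC=1 idx=1 pred=N actual=T -> ctr[1]=2
Ev 7: PC=1 idx=1 pred=T actual=T -> ctr[1]=3
Ev 8: PC=4 idx=1 pred=T actual=N -> ctr[1]=2
Ev 9: PC=4 idx=1 pred=T actual=T -> ctr[1]=3
Ev 10: PC=1 idx=1 pred=T actual=N -> ctr[1]=2
Ev 11: PC=4 idx=1 pred=T actual=T -> ctr[1]=3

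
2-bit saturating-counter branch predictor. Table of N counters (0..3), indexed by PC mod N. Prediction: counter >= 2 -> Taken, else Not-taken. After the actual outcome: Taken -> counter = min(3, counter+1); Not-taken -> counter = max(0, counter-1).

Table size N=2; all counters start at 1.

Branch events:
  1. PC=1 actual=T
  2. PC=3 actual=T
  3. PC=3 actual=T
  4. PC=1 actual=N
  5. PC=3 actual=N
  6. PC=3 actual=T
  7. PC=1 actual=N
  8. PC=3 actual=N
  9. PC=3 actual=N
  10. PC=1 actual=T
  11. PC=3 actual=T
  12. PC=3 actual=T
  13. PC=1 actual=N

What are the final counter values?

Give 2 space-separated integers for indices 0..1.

Ev 1: PC=1 idx=1 pred=N actual=T -> ctr[1]=2
Ev 2: PC=3 idx=1 pred=T actual=T -> ctr[1]=3
Ev 3: PC=3 idx=1 pred=T actual=T -> ctr[1]=3
Ev 4: PC=1 idx=1 pred=T actual=N -> ctr[1]=2
Ev 5: PC=3 idx=1 pred=T actual=N -> ctr[1]=1
Ev 6: PC=3 idx=1 pred=N actual=T -> ctr[1]=2
Ev 7: PC=1 idx=1 pred=T actual=N -> ctr[1]=1
Ev 8: PC=3 idx=1 pred=N actual=N -> ctr[1]=0
Ev 9: PC=3 idx=1 pred=N actual=N -> ctr[1]=0
Ev 10: PC=1 idx=1 pred=N actual=T -> ctr[1]=1
Ev 11: PC=3 idx=1 pred=N actual=T -> ctr[1]=2
Ev 12: PC=3 idx=1 pred=T actual=T -> ctr[1]=3
Ev 13: PC=1 idx=1 pred=T actual=N -> ctr[1]=2

Answer: 1 2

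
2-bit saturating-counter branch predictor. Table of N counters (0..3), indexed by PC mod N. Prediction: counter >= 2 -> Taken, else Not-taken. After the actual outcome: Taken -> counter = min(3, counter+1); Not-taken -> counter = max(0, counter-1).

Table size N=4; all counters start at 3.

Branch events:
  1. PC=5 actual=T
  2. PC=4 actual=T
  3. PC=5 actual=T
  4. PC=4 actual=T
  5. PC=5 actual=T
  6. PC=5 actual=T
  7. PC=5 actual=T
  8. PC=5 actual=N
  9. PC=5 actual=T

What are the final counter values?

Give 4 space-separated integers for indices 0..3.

Ev 1: PC=5 idx=1 pred=T actual=T -> ctr[1]=3
Ev 2: PC=4 idx=0 pred=T actual=T -> ctr[0]=3
Ev 3: PC=5 idx=1 pred=T actual=T -> ctr[1]=3
Ev 4: PC=4 idx=0 pred=T actual=T -> ctr[0]=3
Ev 5: PC=5 idx=1 pred=T actual=T -> ctr[1]=3
Ev 6: PC=5 idx=1 pred=T actual=T -> ctr[1]=3
Ev 7: PC=5 idx=1 pred=T actual=T -> ctr[1]=3
Ev 8: PC=5 idx=1 pred=T actual=N -> ctr[1]=2
Ev 9: PC=5 idx=1 pred=T actual=T -> ctr[1]=3

Answer: 3 3 3 3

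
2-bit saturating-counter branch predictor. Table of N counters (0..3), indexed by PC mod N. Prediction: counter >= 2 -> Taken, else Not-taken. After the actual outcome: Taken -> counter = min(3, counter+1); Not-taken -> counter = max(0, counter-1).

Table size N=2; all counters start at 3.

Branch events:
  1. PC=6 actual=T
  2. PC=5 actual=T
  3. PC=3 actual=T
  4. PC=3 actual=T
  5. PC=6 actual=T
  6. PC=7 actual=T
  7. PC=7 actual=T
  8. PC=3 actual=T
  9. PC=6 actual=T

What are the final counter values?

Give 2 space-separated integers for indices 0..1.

Answer: 3 3

Derivation:
Ev 1: PC=6 idx=0 pred=T actual=T -> ctr[0]=3
Ev 2: PC=5 idx=1 pred=T actual=T -> ctr[1]=3
Ev 3: PC=3 idx=1 pred=T actual=T -> ctr[1]=3
Ev 4: PC=3 idx=1 pred=T actual=T -> ctr[1]=3
Ev 5: PC=6 idx=0 pred=T actual=T -> ctr[0]=3
Ev 6: PC=7 idx=1 pred=T actual=T -> ctr[1]=3
Ev 7: PC=7 idx=1 pred=T actual=T -> ctr[1]=3
Ev 8: PC=3 idx=1 pred=T actual=T -> ctr[1]=3
Ev 9: PC=6 idx=0 pred=T actual=T -> ctr[0]=3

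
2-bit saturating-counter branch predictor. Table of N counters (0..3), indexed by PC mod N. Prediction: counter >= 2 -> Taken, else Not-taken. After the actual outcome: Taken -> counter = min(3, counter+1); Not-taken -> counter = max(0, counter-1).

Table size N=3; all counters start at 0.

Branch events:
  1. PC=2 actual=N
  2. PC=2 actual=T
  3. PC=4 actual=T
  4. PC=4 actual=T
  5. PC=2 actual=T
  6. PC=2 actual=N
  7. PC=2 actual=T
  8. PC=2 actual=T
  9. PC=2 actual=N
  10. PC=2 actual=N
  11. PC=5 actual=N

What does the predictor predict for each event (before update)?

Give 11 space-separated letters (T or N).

Ev 1: PC=2 idx=2 pred=N actual=N -> ctr[2]=0
Ev 2: PC=2 idx=2 pred=N actual=T -> ctr[2]=1
Ev 3: PC=4 idx=1 pred=N actual=T -> ctr[1]=1
Ev 4: PC=4 idx=1 pred=N actual=T -> ctr[1]=2
Ev 5: PC=2 idx=2 pred=N actual=T -> ctr[2]=2
Ev 6: PC=2 idx=2 pred=T actual=N -> ctr[2]=1
Ev 7: PC=2 idx=2 pred=N actual=T -> ctr[2]=2
Ev 8: PC=2 idx=2 pred=T actual=T -> ctr[2]=3
Ev 9: PC=2 idx=2 pred=T actual=N -> ctr[2]=2
Ev 10: PC=2 idx=2 pred=T actual=N -> ctr[2]=1
Ev 11: PC=5 idx=2 pred=N actual=N -> ctr[2]=0

Answer: N N N N N T N T T T N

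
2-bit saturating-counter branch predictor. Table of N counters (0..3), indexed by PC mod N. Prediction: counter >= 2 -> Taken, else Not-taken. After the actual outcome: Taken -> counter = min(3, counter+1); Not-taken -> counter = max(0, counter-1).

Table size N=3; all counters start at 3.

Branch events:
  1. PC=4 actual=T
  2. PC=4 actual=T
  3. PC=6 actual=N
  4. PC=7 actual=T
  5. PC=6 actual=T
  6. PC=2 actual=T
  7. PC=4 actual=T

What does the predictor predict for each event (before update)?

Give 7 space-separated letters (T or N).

Ev 1: PC=4 idx=1 pred=T actual=T -> ctr[1]=3
Ev 2: PC=4 idx=1 pred=T actual=T -> ctr[1]=3
Ev 3: PC=6 idx=0 pred=T actual=N -> ctr[0]=2
Ev 4: PC=7 idx=1 pred=T actual=T -> ctr[1]=3
Ev 5: PC=6 idx=0 pred=T actual=T -> ctr[0]=3
Ev 6: PC=2 idx=2 pred=T actual=T -> ctr[2]=3
Ev 7: PC=4 idx=1 pred=T actual=T -> ctr[1]=3

Answer: T T T T T T T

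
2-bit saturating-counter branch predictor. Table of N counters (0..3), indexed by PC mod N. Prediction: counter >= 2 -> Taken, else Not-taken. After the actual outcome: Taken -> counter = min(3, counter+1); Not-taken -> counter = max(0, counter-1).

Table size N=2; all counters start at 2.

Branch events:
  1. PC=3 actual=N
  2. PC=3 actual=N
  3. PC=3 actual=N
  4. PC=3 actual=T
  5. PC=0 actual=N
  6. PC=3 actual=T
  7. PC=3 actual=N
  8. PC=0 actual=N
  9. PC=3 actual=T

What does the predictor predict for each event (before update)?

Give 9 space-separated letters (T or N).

Answer: T N N N T N T N N

Derivation:
Ev 1: PC=3 idx=1 pred=T actual=N -> ctr[1]=1
Ev 2: PC=3 idx=1 pred=N actual=N -> ctr[1]=0
Ev 3: PC=3 idx=1 pred=N actual=N -> ctr[1]=0
Ev 4: PC=3 idx=1 pred=N actual=T -> ctr[1]=1
Ev 5: PC=0 idx=0 pred=T actual=N -> ctr[0]=1
Ev 6: PC=3 idx=1 pred=N actual=T -> ctr[1]=2
Ev 7: PC=3 idx=1 pred=T actual=N -> ctr[1]=1
Ev 8: PC=0 idx=0 pred=N actual=N -> ctr[0]=0
Ev 9: PC=3 idx=1 pred=N actual=T -> ctr[1]=2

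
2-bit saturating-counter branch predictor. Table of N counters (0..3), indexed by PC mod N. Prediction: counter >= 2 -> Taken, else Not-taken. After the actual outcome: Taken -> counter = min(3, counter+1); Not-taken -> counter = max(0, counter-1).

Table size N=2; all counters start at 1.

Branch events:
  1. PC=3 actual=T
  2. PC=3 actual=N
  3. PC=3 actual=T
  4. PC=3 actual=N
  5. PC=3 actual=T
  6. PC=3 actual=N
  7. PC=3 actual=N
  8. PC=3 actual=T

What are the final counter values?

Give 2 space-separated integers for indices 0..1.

Ev 1: PC=3 idx=1 pred=N actual=T -> ctr[1]=2
Ev 2: PC=3 idx=1 pred=T actual=N -> ctr[1]=1
Ev 3: PC=3 idx=1 pred=N actual=T -> ctr[1]=2
Ev 4: PC=3 idx=1 pred=T actual=N -> ctr[1]=1
Ev 5: PC=3 idx=1 pred=N actual=T -> ctr[1]=2
Ev 6: PC=3 idx=1 pred=T actual=N -> ctr[1]=1
Ev 7: PC=3 idx=1 pred=N actual=N -> ctr[1]=0
Ev 8: PC=3 idx=1 pred=N actual=T -> ctr[1]=1

Answer: 1 1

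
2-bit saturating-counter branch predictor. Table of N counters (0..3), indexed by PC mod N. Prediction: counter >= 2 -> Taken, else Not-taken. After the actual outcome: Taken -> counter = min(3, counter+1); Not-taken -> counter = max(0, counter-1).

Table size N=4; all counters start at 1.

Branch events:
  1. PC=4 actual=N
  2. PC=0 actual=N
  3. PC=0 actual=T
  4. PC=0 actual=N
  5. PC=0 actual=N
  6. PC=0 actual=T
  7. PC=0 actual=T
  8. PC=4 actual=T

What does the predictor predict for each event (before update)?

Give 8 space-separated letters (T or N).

Answer: N N N N N N N T

Derivation:
Ev 1: PC=4 idx=0 pred=N actual=N -> ctr[0]=0
Ev 2: PC=0 idx=0 pred=N actual=N -> ctr[0]=0
Ev 3: PC=0 idx=0 pred=N actual=T -> ctr[0]=1
Ev 4: PC=0 idx=0 pred=N actual=N -> ctr[0]=0
Ev 5: PC=0 idx=0 pred=N actual=N -> ctr[0]=0
Ev 6: PC=0 idx=0 pred=N actual=T -> ctr[0]=1
Ev 7: PC=0 idx=0 pred=N actual=T -> ctr[0]=2
Ev 8: PC=4 idx=0 pred=T actual=T -> ctr[0]=3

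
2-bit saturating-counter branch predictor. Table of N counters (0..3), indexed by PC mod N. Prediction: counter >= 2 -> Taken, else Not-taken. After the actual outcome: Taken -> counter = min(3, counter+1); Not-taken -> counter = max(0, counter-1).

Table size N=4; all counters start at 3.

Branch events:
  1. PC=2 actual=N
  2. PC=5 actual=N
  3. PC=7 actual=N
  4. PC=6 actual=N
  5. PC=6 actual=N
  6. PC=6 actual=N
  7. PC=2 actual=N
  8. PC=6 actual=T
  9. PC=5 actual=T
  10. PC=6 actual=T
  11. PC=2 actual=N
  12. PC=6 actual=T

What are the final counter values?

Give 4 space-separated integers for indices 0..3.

Answer: 3 3 2 2

Derivation:
Ev 1: PC=2 idx=2 pred=T actual=N -> ctr[2]=2
Ev 2: PC=5 idx=1 pred=T actual=N -> ctr[1]=2
Ev 3: PC=7 idx=3 pred=T actual=N -> ctr[3]=2
Ev 4: PC=6 idx=2 pred=T actual=N -> ctr[2]=1
Ev 5: PC=6 idx=2 pred=N actual=N -> ctr[2]=0
Ev 6: PC=6 idx=2 pred=N actual=N -> ctr[2]=0
Ev 7: PC=2 idx=2 pred=N actual=N -> ctr[2]=0
Ev 8: PC=6 idx=2 pred=N actual=T -> ctr[2]=1
Ev 9: PC=5 idx=1 pred=T actual=T -> ctr[1]=3
Ev 10: PC=6 idx=2 pred=N actual=T -> ctr[2]=2
Ev 11: PC=2 idx=2 pred=T actual=N -> ctr[2]=1
Ev 12: PC=6 idx=2 pred=N actual=T -> ctr[2]=2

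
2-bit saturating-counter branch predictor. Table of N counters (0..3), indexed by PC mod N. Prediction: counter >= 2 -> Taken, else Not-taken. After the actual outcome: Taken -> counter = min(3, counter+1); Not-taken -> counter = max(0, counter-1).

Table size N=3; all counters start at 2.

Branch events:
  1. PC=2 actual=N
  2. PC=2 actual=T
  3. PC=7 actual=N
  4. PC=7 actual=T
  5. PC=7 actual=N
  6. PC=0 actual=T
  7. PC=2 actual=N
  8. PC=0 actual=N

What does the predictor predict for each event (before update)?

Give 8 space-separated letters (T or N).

Answer: T N T N T T T T

Derivation:
Ev 1: PC=2 idx=2 pred=T actual=N -> ctr[2]=1
Ev 2: PC=2 idx=2 pred=N actual=T -> ctr[2]=2
Ev 3: PC=7 idx=1 pred=T actual=N -> ctr[1]=1
Ev 4: PC=7 idx=1 pred=N actual=T -> ctr[1]=2
Ev 5: PC=7 idx=1 pred=T actual=N -> ctr[1]=1
Ev 6: PC=0 idx=0 pred=T actual=T -> ctr[0]=3
Ev 7: PC=2 idx=2 pred=T actual=N -> ctr[2]=1
Ev 8: PC=0 idx=0 pred=T actual=N -> ctr[0]=2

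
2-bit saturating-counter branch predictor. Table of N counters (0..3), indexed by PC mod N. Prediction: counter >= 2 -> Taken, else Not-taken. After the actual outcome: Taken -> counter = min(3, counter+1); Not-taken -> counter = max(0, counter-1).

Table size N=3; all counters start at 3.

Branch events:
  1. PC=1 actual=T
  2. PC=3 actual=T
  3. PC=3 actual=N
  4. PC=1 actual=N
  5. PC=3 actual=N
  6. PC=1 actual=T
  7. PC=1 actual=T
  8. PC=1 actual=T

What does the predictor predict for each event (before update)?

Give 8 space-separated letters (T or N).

Answer: T T T T T T T T

Derivation:
Ev 1: PC=1 idx=1 pred=T actual=T -> ctr[1]=3
Ev 2: PC=3 idx=0 pred=T actual=T -> ctr[0]=3
Ev 3: PC=3 idx=0 pred=T actual=N -> ctr[0]=2
Ev 4: PC=1 idx=1 pred=T actual=N -> ctr[1]=2
Ev 5: PC=3 idx=0 pred=T actual=N -> ctr[0]=1
Ev 6: PC=1 idx=1 pred=T actual=T -> ctr[1]=3
Ev 7: PC=1 idx=1 pred=T actual=T -> ctr[1]=3
Ev 8: PC=1 idx=1 pred=T actual=T -> ctr[1]=3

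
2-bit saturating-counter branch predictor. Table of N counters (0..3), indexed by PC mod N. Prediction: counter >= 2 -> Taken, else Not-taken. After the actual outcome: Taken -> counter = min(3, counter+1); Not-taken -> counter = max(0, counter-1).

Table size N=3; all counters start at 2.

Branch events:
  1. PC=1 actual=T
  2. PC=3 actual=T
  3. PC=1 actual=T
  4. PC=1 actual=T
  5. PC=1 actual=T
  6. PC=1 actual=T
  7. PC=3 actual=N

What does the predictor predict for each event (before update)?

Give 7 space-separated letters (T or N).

Answer: T T T T T T T

Derivation:
Ev 1: PC=1 idx=1 pred=T actual=T -> ctr[1]=3
Ev 2: PC=3 idx=0 pred=T actual=T -> ctr[0]=3
Ev 3: PC=1 idx=1 pred=T actual=T -> ctr[1]=3
Ev 4: PC=1 idx=1 pred=T actual=T -> ctr[1]=3
Ev 5: PC=1 idx=1 pred=T actual=T -> ctr[1]=3
Ev 6: PC=1 idx=1 pred=T actual=T -> ctr[1]=3
Ev 7: PC=3 idx=0 pred=T actual=N -> ctr[0]=2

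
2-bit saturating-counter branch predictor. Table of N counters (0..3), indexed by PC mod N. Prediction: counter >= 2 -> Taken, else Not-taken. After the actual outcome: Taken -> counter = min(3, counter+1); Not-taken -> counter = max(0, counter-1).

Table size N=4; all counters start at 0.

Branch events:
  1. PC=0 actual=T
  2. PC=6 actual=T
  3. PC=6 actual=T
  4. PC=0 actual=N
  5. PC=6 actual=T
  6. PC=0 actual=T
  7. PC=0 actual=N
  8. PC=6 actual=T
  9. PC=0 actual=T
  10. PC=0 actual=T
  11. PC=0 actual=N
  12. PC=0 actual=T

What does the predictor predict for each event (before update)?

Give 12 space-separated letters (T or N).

Answer: N N N N T N N T N N T N

Derivation:
Ev 1: PC=0 idx=0 pred=N actual=T -> ctr[0]=1
Ev 2: PC=6 idx=2 pred=N actual=T -> ctr[2]=1
Ev 3: PC=6 idx=2 pred=N actual=T -> ctr[2]=2
Ev 4: PC=0 idx=0 pred=N actual=N -> ctr[0]=0
Ev 5: PC=6 idx=2 pred=T actual=T -> ctr[2]=3
Ev 6: PC=0 idx=0 pred=N actual=T -> ctr[0]=1
Ev 7: PC=0 idx=0 pred=N actual=N -> ctr[0]=0
Ev 8: PC=6 idx=2 pred=T actual=T -> ctr[2]=3
Ev 9: PC=0 idx=0 pred=N actual=T -> ctr[0]=1
Ev 10: PC=0 idx=0 pred=N actual=T -> ctr[0]=2
Ev 11: PC=0 idx=0 pred=T actual=N -> ctr[0]=1
Ev 12: PC=0 idx=0 pred=N actual=T -> ctr[0]=2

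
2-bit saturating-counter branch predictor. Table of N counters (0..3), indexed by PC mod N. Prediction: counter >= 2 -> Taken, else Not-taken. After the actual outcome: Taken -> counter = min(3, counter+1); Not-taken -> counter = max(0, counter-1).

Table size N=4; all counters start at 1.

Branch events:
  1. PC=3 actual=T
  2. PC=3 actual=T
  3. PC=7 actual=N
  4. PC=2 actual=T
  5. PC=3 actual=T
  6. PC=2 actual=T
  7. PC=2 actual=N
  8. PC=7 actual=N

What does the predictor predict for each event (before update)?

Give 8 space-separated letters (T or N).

Answer: N T T N T T T T

Derivation:
Ev 1: PC=3 idx=3 pred=N actual=T -> ctr[3]=2
Ev 2: PC=3 idx=3 pred=T actual=T -> ctr[3]=3
Ev 3: PC=7 idx=3 pred=T actual=N -> ctr[3]=2
Ev 4: PC=2 idx=2 pred=N actual=T -> ctr[2]=2
Ev 5: PC=3 idx=3 pred=T actual=T -> ctr[3]=3
Ev 6: PC=2 idx=2 pred=T actual=T -> ctr[2]=3
Ev 7: PC=2 idx=2 pred=T actual=N -> ctr[2]=2
Ev 8: PC=7 idx=3 pred=T actual=N -> ctr[3]=2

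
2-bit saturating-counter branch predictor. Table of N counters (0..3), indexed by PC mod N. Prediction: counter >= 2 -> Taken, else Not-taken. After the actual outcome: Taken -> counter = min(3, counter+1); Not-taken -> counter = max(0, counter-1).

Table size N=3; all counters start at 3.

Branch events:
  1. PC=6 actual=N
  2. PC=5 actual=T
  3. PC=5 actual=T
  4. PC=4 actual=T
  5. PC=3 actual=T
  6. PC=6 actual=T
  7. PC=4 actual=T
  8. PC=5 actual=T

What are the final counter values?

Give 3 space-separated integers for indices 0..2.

Ev 1: PC=6 idx=0 pred=T actual=N -> ctr[0]=2
Ev 2: PC=5 idx=2 pred=T actual=T -> ctr[2]=3
Ev 3: PC=5 idx=2 pred=T actual=T -> ctr[2]=3
Ev 4: PC=4 idx=1 pred=T actual=T -> ctr[1]=3
Ev 5: PC=3 idx=0 pred=T actual=T -> ctr[0]=3
Ev 6: PC=6 idx=0 pred=T actual=T -> ctr[0]=3
Ev 7: PC=4 idx=1 pred=T actual=T -> ctr[1]=3
Ev 8: PC=5 idx=2 pred=T actual=T -> ctr[2]=3

Answer: 3 3 3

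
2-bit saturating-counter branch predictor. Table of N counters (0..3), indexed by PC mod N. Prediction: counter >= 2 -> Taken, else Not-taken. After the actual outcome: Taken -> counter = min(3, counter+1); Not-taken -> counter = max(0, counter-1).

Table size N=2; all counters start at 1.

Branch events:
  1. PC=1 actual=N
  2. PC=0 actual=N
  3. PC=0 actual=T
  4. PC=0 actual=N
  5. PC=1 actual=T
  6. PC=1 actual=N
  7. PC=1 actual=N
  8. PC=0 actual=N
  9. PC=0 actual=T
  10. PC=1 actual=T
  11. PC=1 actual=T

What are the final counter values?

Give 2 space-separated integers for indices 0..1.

Answer: 1 2

Derivation:
Ev 1: PC=1 idx=1 pred=N actual=N -> ctr[1]=0
Ev 2: PC=0 idx=0 pred=N actual=N -> ctr[0]=0
Ev 3: PC=0 idx=0 pred=N actual=T -> ctr[0]=1
Ev 4: PC=0 idx=0 pred=N actual=N -> ctr[0]=0
Ev 5: PC=1 idx=1 pred=N actual=T -> ctr[1]=1
Ev 6: PC=1 idx=1 pred=N actual=N -> ctr[1]=0
Ev 7: PC=1 idx=1 pred=N actual=N -> ctr[1]=0
Ev 8: PC=0 idx=0 pred=N actual=N -> ctr[0]=0
Ev 9: PC=0 idx=0 pred=N actual=T -> ctr[0]=1
Ev 10: PC=1 idx=1 pred=N actual=T -> ctr[1]=1
Ev 11: PC=1 idx=1 pred=N actual=T -> ctr[1]=2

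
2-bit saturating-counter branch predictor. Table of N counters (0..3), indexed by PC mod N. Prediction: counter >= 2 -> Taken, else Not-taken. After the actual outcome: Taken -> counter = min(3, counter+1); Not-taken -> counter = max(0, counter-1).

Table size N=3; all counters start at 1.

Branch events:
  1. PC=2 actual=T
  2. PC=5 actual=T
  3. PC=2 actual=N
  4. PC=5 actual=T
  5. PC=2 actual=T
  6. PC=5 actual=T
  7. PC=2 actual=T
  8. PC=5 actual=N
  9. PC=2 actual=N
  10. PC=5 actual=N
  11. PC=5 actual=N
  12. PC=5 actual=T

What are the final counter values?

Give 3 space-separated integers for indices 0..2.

Ev 1: PC=2 idx=2 pred=N actual=T -> ctr[2]=2
Ev 2: PC=5 idx=2 pred=T actual=T -> ctr[2]=3
Ev 3: PC=2 idx=2 pred=T actual=N -> ctr[2]=2
Ev 4: PC=5 idx=2 pred=T actual=T -> ctr[2]=3
Ev 5: PC=2 idx=2 pred=T actual=T -> ctr[2]=3
Ev 6: PC=5 idx=2 pred=T actual=T -> ctr[2]=3
Ev 7: PC=2 idx=2 pred=T actual=T -> ctr[2]=3
Ev 8: PC=5 idx=2 pred=T actual=N -> ctr[2]=2
Ev 9: PC=2 idx=2 pred=T actual=N -> ctr[2]=1
Ev 10: PC=5 idx=2 pred=N actual=N -> ctr[2]=0
Ev 11: PC=5 idx=2 pred=N actual=N -> ctr[2]=0
Ev 12: PC=5 idx=2 pred=N actual=T -> ctr[2]=1

Answer: 1 1 1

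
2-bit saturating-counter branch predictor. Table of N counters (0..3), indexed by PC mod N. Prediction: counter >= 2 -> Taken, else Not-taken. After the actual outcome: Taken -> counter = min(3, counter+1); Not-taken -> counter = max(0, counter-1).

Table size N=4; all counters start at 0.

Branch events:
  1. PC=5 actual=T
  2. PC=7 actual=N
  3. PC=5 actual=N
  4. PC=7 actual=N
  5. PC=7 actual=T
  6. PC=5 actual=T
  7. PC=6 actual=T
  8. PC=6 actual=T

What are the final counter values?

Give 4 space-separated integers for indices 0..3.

Answer: 0 1 2 1

Derivation:
Ev 1: PC=5 idx=1 pred=N actual=T -> ctr[1]=1
Ev 2: PC=7 idx=3 pred=N actual=N -> ctr[3]=0
Ev 3: PC=5 idx=1 pred=N actual=N -> ctr[1]=0
Ev 4: PC=7 idx=3 pred=N actual=N -> ctr[3]=0
Ev 5: PC=7 idx=3 pred=N actual=T -> ctr[3]=1
Ev 6: PC=5 idx=1 pred=N actual=T -> ctr[1]=1
Ev 7: PC=6 idx=2 pred=N actual=T -> ctr[2]=1
Ev 8: PC=6 idx=2 pred=N actual=T -> ctr[2]=2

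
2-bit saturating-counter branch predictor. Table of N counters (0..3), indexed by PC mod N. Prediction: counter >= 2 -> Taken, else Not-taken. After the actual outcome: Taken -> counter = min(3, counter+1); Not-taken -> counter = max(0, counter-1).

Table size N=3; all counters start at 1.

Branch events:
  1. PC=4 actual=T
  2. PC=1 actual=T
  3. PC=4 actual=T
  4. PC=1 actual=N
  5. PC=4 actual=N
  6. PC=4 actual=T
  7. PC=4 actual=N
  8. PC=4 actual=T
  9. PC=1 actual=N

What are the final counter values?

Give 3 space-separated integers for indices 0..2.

Answer: 1 1 1

Derivation:
Ev 1: PC=4 idx=1 pred=N actual=T -> ctr[1]=2
Ev 2: PC=1 idx=1 pred=T actual=T -> ctr[1]=3
Ev 3: PC=4 idx=1 pred=T actual=T -> ctr[1]=3
Ev 4: PC=1 idx=1 pred=T actual=N -> ctr[1]=2
Ev 5: PC=4 idx=1 pred=T actual=N -> ctr[1]=1
Ev 6: PC=4 idx=1 pred=N actual=T -> ctr[1]=2
Ev 7: PC=4 idx=1 pred=T actual=N -> ctr[1]=1
Ev 8: PC=4 idx=1 pred=N actual=T -> ctr[1]=2
Ev 9: PC=1 idx=1 pred=T actual=N -> ctr[1]=1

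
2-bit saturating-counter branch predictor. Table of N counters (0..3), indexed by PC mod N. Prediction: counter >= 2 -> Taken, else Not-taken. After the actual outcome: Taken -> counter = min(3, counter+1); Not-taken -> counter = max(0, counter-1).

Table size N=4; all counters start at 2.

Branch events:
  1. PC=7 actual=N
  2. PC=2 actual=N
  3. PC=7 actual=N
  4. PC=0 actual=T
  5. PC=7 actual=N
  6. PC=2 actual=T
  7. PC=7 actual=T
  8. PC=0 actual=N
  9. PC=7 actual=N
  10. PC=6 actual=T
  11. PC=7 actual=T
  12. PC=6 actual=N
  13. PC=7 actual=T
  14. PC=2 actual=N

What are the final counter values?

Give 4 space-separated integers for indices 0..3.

Answer: 2 2 1 2

Derivation:
Ev 1: PC=7 idx=3 pred=T actual=N -> ctr[3]=1
Ev 2: PC=2 idx=2 pred=T actual=N -> ctr[2]=1
Ev 3: PC=7 idx=3 pred=N actual=N -> ctr[3]=0
Ev 4: PC=0 idx=0 pred=T actual=T -> ctr[0]=3
Ev 5: PC=7 idx=3 pred=N actual=N -> ctr[3]=0
Ev 6: PC=2 idx=2 pred=N actual=T -> ctr[2]=2
Ev 7: PC=7 idx=3 pred=N actual=T -> ctr[3]=1
Ev 8: PC=0 idx=0 pred=T actual=N -> ctr[0]=2
Ev 9: PC=7 idx=3 pred=N actual=N -> ctr[3]=0
Ev 10: PC=6 idx=2 pred=T actual=T -> ctr[2]=3
Ev 11: PC=7 idx=3 pred=N actual=T -> ctr[3]=1
Ev 12: PC=6 idx=2 pred=T actual=N -> ctr[2]=2
Ev 13: PC=7 idx=3 pred=N actual=T -> ctr[3]=2
Ev 14: PC=2 idx=2 pred=T actual=N -> ctr[2]=1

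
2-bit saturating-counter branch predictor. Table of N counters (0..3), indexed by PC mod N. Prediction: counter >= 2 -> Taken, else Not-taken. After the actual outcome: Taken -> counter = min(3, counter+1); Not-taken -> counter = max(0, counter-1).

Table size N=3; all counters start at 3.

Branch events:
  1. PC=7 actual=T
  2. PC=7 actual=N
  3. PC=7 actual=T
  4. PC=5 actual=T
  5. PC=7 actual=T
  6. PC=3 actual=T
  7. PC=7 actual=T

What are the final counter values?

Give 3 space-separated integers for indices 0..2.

Ev 1: PC=7 idx=1 pred=T actual=T -> ctr[1]=3
Ev 2: PC=7 idx=1 pred=T actual=N -> ctr[1]=2
Ev 3: PC=7 idx=1 pred=T actual=T -> ctr[1]=3
Ev 4: PC=5 idx=2 pred=T actual=T -> ctr[2]=3
Ev 5: PC=7 idx=1 pred=T actual=T -> ctr[1]=3
Ev 6: PC=3 idx=0 pred=T actual=T -> ctr[0]=3
Ev 7: PC=7 idx=1 pred=T actual=T -> ctr[1]=3

Answer: 3 3 3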